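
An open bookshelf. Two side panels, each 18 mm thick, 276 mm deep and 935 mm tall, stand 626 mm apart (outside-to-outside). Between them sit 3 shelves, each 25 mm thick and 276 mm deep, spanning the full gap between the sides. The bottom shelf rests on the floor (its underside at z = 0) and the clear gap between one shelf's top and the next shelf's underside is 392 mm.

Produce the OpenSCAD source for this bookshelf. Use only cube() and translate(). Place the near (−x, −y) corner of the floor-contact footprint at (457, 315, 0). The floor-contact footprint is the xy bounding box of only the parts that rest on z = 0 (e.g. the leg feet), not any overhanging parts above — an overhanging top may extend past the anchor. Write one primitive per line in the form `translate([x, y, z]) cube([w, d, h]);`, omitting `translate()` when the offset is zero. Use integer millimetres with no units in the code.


translate([457, 315, 0]) cube([18, 276, 935]);
translate([1065, 315, 0]) cube([18, 276, 935]);
translate([475, 315, 0]) cube([590, 276, 25]);
translate([475, 315, 417]) cube([590, 276, 25]);
translate([475, 315, 834]) cube([590, 276, 25]);


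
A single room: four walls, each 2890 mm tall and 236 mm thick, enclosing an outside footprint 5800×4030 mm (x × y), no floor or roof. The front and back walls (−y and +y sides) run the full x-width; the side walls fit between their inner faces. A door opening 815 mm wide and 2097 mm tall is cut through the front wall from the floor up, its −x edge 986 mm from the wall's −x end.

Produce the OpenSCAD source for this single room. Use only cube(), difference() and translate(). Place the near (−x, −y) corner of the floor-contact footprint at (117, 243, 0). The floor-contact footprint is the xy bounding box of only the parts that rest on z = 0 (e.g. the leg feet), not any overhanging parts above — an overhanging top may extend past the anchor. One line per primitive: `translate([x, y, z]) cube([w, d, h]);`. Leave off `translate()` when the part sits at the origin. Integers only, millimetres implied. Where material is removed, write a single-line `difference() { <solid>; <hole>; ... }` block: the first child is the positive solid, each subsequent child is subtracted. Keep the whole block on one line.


difference() { translate([117, 243, 0]) cube([5800, 236, 2890]); translate([1103, 243, 0]) cube([815, 236, 2097]); }
translate([117, 4037, 0]) cube([5800, 236, 2890]);
translate([117, 479, 0]) cube([236, 3558, 2890]);
translate([5681, 479, 0]) cube([236, 3558, 2890]);


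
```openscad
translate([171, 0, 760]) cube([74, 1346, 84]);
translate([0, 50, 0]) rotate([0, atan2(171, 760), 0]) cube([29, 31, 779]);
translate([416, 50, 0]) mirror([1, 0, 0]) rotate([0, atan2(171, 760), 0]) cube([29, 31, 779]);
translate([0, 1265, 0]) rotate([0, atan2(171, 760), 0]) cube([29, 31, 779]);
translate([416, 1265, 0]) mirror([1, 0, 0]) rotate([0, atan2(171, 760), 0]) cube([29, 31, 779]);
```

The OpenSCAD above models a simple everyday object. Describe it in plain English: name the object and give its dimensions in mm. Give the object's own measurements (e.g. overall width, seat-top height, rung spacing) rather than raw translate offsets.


A sawhorse. A 74×1346×84 mm beam (x, y, z) sits on two A-frame leg pairs. Each pair is two raked legs of 29×31 mm section (31 mm along y) splaying symmetrically in x. Each leg rises 760 mm vertically over 171 mm of horizontal reach and is 779 mm long along its own axis. Every leg's outer bottom edge rests on the floor and its outer top edge meets a bottom edge of the beam — the left legs (tilting toward +x) meet the beam's −x bottom edge, the right legs (their mirror images, tilting toward −x) meet its +x bottom edge — so the leg tops tuck under the beam, the beam's underside is 760 mm above the floor, and the feet are 416 mm apart outside-to-outside with the beam centred between them. The two leg pairs are set in 50 mm from either end of the beam.


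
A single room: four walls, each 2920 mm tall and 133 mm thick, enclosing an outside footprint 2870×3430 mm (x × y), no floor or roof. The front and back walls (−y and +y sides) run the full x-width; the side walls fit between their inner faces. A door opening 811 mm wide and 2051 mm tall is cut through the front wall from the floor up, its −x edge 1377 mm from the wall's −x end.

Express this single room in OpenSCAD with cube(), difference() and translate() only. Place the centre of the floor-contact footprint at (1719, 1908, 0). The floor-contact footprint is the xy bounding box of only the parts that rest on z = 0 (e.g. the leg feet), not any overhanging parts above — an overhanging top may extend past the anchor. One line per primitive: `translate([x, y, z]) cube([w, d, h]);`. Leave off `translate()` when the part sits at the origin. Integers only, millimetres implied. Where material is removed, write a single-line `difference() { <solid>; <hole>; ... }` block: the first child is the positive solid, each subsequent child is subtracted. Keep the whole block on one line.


difference() { translate([284, 193, 0]) cube([2870, 133, 2920]); translate([1661, 193, 0]) cube([811, 133, 2051]); }
translate([284, 3490, 0]) cube([2870, 133, 2920]);
translate([284, 326, 0]) cube([133, 3164, 2920]);
translate([3021, 326, 0]) cube([133, 3164, 2920]);


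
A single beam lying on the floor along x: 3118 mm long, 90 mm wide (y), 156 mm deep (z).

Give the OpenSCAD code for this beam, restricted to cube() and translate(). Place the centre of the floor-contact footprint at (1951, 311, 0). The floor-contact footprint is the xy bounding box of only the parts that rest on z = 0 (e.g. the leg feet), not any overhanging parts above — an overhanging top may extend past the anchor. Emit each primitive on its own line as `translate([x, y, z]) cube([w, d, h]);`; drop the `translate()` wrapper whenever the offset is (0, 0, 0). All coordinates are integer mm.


translate([392, 266, 0]) cube([3118, 90, 156]);


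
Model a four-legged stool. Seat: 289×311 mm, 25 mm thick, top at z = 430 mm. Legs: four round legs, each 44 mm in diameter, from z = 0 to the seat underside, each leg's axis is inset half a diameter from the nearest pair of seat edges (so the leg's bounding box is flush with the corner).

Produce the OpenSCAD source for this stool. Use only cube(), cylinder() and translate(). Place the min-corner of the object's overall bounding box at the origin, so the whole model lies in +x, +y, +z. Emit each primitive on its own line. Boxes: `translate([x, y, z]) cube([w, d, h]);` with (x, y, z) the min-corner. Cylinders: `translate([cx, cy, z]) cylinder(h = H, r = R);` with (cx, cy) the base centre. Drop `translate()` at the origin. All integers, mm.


translate([0, 0, 405]) cube([289, 311, 25]);
translate([22, 22, 0]) cylinder(h = 405, r = 22);
translate([267, 22, 0]) cylinder(h = 405, r = 22);
translate([22, 289, 0]) cylinder(h = 405, r = 22);
translate([267, 289, 0]) cylinder(h = 405, r = 22);


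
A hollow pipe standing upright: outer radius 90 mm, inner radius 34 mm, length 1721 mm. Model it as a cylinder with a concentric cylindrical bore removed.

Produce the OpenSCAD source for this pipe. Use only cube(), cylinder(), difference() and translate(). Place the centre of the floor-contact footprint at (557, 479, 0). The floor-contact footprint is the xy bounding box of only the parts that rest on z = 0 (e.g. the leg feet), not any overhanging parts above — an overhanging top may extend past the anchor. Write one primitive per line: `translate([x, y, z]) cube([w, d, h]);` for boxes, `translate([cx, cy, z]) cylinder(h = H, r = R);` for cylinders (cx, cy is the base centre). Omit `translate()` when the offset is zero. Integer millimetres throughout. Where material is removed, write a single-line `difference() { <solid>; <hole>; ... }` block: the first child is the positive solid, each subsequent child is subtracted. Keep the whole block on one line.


difference() { translate([557, 479, 0]) cylinder(h = 1721, r = 90); translate([557, 479, 0]) cylinder(h = 1721, r = 34); }


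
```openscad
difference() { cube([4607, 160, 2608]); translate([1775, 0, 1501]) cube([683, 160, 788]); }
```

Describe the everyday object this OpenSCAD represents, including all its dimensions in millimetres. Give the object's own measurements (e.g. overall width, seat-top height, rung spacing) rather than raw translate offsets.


A wall 4607 mm long (x), 160 mm thick (y), 2608 mm tall, with a rectangular window opening cut through it. The opening is 683 mm wide and 788 mm tall; its sill is at z = 1501 mm and its near (−x) edge is 1775 mm from the wall's −x end. The opening passes through the full wall thickness.


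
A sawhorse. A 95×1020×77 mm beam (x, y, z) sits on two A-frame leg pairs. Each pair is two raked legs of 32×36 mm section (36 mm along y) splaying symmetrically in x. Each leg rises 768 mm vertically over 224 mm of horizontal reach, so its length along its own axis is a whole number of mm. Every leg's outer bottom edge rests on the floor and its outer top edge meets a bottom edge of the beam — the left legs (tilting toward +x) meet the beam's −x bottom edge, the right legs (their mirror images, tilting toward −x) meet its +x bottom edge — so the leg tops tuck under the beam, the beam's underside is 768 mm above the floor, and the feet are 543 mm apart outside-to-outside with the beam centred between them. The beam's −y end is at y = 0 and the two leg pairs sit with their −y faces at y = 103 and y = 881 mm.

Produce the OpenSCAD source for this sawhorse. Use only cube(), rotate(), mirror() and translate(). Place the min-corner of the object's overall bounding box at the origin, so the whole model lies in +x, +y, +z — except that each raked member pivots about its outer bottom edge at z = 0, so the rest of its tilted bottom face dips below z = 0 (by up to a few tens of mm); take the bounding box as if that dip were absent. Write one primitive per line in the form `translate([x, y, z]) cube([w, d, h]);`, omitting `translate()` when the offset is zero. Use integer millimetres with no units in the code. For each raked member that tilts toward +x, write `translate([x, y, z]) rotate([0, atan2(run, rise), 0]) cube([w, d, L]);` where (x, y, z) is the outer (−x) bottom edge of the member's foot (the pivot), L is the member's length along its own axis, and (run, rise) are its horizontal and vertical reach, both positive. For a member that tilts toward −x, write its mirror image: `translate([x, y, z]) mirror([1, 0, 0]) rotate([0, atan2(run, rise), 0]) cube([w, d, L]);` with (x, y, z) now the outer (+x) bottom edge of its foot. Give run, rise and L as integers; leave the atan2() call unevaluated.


translate([224, 0, 768]) cube([95, 1020, 77]);
translate([0, 103, 0]) rotate([0, atan2(224, 768), 0]) cube([32, 36, 800]);
translate([543, 103, 0]) mirror([1, 0, 0]) rotate([0, atan2(224, 768), 0]) cube([32, 36, 800]);
translate([0, 881, 0]) rotate([0, atan2(224, 768), 0]) cube([32, 36, 800]);
translate([543, 881, 0]) mirror([1, 0, 0]) rotate([0, atan2(224, 768), 0]) cube([32, 36, 800]);


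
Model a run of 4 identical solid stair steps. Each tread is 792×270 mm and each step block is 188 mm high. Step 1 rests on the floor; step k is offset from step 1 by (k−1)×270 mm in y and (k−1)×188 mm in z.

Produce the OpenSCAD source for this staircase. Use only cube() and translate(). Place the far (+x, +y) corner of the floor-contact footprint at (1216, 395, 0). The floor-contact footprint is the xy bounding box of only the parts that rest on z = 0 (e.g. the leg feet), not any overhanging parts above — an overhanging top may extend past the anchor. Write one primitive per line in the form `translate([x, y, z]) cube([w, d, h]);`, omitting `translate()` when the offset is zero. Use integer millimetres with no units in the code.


translate([424, 125, 0]) cube([792, 270, 188]);
translate([424, 395, 188]) cube([792, 270, 188]);
translate([424, 665, 376]) cube([792, 270, 188]);
translate([424, 935, 564]) cube([792, 270, 188]);


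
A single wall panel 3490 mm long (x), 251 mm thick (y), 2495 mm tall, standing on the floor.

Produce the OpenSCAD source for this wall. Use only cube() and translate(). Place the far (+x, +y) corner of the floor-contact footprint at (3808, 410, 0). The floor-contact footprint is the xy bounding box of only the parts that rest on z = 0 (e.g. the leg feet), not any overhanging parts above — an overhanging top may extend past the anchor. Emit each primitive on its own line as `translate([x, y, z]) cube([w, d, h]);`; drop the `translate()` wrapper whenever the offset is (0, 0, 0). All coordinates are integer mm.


translate([318, 159, 0]) cube([3490, 251, 2495]);


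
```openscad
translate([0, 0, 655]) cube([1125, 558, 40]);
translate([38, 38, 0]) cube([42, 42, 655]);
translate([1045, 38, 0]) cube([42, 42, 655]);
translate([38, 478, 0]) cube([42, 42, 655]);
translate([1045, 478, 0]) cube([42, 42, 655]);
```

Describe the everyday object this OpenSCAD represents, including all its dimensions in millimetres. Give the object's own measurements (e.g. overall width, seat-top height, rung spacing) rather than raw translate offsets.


A rectangular dining table. The top is 1125×558×40 mm with its upper surface at z = 695 mm. It stands on four 42×42 mm square legs, each inset 38 mm from the nearest pair of top edges, running from the floor to the underside of the top.


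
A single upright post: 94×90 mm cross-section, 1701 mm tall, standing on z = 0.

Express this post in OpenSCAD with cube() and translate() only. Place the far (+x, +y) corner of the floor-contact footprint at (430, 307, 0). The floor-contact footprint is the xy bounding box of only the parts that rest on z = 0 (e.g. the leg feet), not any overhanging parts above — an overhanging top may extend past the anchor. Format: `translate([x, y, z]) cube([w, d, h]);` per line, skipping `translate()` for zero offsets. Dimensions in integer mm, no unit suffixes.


translate([336, 217, 0]) cube([94, 90, 1701]);


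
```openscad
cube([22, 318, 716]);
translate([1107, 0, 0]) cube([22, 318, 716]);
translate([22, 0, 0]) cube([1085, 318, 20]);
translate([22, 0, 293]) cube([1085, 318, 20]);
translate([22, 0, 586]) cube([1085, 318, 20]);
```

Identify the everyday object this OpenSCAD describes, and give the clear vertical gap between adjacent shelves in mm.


A bookshelf. The clear shelf gap is 273 mm.

Two tall side panels with 3 horizontal boards between them — a bookshelf. The first two shelf undersides are at z = 0 and z = 293; with shelf thickness 20, the clear gap is 293 − 0 − 20 = 273 mm.


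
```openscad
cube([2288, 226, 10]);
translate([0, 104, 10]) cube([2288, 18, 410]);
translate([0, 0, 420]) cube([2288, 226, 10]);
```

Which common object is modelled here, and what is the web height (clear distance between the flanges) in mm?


An I-beam. The web height is 410 mm.

Two wide flanges with a thin centred web — an I-beam. Overall 430 mm minus two 10 mm flanges gives a web of 430 − 2·10 = 410 mm.


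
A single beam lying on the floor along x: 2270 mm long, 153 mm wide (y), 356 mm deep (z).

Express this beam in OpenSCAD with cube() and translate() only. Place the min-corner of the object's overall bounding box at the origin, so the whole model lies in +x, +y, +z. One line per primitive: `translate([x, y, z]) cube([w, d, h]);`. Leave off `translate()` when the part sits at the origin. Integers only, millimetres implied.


cube([2270, 153, 356]);


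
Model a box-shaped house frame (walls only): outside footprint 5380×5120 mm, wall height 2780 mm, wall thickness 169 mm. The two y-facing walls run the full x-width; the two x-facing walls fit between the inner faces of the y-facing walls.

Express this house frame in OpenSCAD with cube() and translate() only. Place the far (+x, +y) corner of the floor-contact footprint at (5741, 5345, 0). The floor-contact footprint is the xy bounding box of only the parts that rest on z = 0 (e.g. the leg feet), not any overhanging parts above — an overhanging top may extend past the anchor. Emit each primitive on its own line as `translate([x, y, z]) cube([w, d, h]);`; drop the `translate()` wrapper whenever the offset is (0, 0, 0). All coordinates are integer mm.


translate([361, 225, 0]) cube([5380, 169, 2780]);
translate([361, 5176, 0]) cube([5380, 169, 2780]);
translate([361, 394, 0]) cube([169, 4782, 2780]);
translate([5572, 394, 0]) cube([169, 4782, 2780]);


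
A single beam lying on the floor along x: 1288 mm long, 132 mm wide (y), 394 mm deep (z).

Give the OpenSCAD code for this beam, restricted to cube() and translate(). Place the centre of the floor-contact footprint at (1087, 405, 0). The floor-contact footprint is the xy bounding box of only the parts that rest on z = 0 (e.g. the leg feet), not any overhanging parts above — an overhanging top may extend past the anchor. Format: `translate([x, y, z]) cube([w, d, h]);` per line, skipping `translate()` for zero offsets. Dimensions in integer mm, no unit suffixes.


translate([443, 339, 0]) cube([1288, 132, 394]);


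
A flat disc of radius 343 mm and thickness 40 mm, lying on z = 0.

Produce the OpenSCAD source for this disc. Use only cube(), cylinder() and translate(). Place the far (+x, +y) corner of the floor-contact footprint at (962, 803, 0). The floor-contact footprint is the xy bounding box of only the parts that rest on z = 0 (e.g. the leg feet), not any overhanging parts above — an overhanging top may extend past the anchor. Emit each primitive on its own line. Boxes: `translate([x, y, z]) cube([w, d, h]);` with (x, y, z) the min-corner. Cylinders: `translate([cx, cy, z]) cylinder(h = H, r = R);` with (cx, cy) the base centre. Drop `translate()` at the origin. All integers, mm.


translate([619, 460, 0]) cylinder(h = 40, r = 343);


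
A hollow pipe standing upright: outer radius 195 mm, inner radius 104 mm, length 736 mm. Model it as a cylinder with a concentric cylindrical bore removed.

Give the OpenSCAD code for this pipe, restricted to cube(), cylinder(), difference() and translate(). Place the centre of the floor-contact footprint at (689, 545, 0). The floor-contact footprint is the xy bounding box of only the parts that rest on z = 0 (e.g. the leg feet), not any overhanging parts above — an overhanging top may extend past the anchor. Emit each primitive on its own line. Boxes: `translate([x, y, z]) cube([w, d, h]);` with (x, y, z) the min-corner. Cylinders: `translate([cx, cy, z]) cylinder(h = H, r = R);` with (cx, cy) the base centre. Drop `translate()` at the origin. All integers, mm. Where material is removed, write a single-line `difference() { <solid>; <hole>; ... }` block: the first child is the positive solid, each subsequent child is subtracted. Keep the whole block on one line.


difference() { translate([689, 545, 0]) cylinder(h = 736, r = 195); translate([689, 545, 0]) cylinder(h = 736, r = 104); }


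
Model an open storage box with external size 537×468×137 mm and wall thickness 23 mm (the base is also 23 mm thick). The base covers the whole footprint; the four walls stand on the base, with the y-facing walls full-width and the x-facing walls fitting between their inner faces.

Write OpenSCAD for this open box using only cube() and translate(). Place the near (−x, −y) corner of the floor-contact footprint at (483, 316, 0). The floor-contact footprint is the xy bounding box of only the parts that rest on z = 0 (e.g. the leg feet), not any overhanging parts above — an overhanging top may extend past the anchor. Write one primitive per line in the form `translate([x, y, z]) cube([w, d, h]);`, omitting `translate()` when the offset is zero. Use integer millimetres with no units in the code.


translate([483, 316, 0]) cube([537, 468, 23]);
translate([483, 316, 23]) cube([537, 23, 114]);
translate([483, 761, 23]) cube([537, 23, 114]);
translate([483, 339, 23]) cube([23, 422, 114]);
translate([997, 339, 23]) cube([23, 422, 114]);


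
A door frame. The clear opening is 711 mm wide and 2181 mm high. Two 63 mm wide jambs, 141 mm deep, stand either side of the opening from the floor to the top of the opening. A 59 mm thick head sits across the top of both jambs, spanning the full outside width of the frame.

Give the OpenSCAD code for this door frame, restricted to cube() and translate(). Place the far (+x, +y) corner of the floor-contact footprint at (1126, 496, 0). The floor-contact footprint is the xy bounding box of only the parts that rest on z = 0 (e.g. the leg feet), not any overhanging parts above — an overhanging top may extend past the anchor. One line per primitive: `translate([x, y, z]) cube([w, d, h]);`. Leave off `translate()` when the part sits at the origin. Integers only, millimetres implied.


translate([289, 355, 0]) cube([63, 141, 2181]);
translate([1063, 355, 0]) cube([63, 141, 2181]);
translate([289, 355, 2181]) cube([837, 141, 59]);


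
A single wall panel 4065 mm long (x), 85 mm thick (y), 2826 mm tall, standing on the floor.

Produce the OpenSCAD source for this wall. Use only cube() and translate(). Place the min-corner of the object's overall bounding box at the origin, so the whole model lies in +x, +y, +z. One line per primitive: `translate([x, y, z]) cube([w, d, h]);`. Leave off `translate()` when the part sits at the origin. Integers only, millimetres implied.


cube([4065, 85, 2826]);


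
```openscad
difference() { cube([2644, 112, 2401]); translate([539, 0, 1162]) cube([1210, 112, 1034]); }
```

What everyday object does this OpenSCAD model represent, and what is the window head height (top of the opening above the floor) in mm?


A wall with a window opening. The window head height is 2196 mm.

A wall with a rectangular opening subtracted — a window. Sill at z = 1162, opening 1034 mm tall, so the head is at 1162 + 1034 = 2196 mm.


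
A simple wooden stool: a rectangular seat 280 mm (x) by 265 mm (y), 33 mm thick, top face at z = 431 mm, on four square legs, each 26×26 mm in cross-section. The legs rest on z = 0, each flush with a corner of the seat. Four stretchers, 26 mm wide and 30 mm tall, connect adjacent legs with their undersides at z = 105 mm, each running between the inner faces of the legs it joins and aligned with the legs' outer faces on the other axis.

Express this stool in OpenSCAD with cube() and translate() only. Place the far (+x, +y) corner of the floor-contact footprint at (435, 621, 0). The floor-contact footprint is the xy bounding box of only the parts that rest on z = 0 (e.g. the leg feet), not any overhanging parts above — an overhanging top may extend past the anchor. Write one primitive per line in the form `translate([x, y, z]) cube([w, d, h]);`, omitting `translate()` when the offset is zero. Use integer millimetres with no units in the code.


// leg_h = 431 - 33 = 398
// stretcher span = 280 - 2*26 = 228
translate([155, 356, 398]) cube([280, 265, 33]);
translate([155, 356, 0]) cube([26, 26, 398]);
translate([409, 356, 0]) cube([26, 26, 398]);
translate([155, 595, 0]) cube([26, 26, 398]);
translate([409, 595, 0]) cube([26, 26, 398]);
translate([181, 356, 105]) cube([228, 26, 30]);
translate([181, 595, 105]) cube([228, 26, 30]);
translate([155, 382, 105]) cube([26, 213, 30]);
translate([409, 382, 105]) cube([26, 213, 30]);


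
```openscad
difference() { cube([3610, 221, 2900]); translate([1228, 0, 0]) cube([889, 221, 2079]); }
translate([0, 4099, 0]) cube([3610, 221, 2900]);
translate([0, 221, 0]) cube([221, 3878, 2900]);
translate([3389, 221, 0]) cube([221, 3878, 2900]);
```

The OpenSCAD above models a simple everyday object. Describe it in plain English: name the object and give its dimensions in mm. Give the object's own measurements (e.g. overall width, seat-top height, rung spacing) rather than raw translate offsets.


A single room: four walls, each 2900 mm tall and 221 mm thick, enclosing an outside footprint 3610×4320 mm (x × y), no floor or roof. The front and back walls (−y and +y sides) run the full x-width; the side walls fit between their inner faces. A door opening 889 mm wide and 2079 mm tall is cut through the front wall from the floor up, its −x edge 1228 mm from the wall's −x end.


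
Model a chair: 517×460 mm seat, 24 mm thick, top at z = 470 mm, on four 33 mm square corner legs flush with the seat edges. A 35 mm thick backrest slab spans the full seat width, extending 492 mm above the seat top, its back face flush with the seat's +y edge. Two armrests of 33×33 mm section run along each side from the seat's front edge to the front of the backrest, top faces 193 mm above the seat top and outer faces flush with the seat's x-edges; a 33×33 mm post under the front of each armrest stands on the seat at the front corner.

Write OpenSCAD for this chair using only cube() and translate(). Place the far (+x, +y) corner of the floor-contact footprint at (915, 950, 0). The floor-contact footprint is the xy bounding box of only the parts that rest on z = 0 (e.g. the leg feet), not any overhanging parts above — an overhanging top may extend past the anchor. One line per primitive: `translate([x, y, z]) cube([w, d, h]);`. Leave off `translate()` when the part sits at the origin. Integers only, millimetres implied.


translate([398, 490, 446]) cube([517, 460, 24]);
translate([398, 490, 0]) cube([33, 33, 446]);
translate([882, 490, 0]) cube([33, 33, 446]);
translate([398, 917, 0]) cube([33, 33, 446]);
translate([882, 917, 0]) cube([33, 33, 446]);
translate([398, 915, 470]) cube([517, 35, 492]);
translate([398, 490, 630]) cube([33, 425, 33]);
translate([882, 490, 630]) cube([33, 425, 33]);
translate([398, 490, 470]) cube([33, 33, 160]);
translate([882, 490, 470]) cube([33, 33, 160]);


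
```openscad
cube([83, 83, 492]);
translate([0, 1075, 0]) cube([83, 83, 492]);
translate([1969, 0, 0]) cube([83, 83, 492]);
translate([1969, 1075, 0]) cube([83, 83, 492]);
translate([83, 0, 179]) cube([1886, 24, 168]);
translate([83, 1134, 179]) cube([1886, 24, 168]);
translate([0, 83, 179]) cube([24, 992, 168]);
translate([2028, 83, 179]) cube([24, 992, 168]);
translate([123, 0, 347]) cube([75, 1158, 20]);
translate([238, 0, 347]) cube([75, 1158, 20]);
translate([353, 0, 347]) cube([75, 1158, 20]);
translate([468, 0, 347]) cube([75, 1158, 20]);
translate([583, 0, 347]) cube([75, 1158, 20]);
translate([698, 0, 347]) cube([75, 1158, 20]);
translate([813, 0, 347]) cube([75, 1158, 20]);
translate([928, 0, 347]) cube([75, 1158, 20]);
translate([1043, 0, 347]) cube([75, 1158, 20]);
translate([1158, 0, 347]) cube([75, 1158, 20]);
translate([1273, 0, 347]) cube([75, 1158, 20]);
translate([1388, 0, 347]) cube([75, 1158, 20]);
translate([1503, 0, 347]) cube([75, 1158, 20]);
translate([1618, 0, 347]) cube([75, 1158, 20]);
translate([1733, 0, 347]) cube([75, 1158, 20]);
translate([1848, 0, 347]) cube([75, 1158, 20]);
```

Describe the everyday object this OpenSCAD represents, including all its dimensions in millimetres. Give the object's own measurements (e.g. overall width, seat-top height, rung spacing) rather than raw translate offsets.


A bed frame 2052 mm long (x) by 1158 mm wide (y). Four 83×83 mm corner posts, 492 mm tall, at the corners of the footprint. Four rails of 24 mm thickness and 168 mm height run between adjacent posts with their undersides at z = 179 mm, their outer faces flush with the outside of the frame (the two x-running rails run between the posts' inner faces; the two y-running rails run between the posts' inner faces). 16 slats, each 75 mm wide (x) and 20 mm thick, lie across the top of the two x-running rails, running the full 1158 mm width of the frame in y; along x they sit between the end posts with a 40 mm gap after the −x posts and between neighbouring slats, leaving 46 mm before the +x posts.


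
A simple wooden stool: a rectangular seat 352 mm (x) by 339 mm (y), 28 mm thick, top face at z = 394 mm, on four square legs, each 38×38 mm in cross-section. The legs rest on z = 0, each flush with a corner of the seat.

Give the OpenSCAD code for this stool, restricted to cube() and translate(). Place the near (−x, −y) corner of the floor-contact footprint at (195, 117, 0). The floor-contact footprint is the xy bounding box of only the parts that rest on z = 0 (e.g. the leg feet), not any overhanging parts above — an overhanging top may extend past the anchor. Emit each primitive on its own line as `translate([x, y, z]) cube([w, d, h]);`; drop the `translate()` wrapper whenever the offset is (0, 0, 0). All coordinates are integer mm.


translate([195, 117, 366]) cube([352, 339, 28]);
translate([195, 117, 0]) cube([38, 38, 366]);
translate([509, 117, 0]) cube([38, 38, 366]);
translate([195, 418, 0]) cube([38, 38, 366]);
translate([509, 418, 0]) cube([38, 38, 366]);


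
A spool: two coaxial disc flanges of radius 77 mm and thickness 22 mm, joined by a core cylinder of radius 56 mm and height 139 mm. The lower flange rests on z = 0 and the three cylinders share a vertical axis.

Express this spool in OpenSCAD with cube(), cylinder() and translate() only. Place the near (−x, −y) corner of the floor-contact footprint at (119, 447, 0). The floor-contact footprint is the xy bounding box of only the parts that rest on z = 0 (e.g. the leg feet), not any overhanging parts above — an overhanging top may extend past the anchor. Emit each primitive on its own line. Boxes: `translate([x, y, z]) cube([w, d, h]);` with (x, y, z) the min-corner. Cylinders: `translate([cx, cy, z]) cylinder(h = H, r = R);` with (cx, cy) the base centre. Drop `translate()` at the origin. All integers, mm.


translate([196, 524, 0]) cylinder(h = 22, r = 77);
translate([196, 524, 22]) cylinder(h = 139, r = 56);
translate([196, 524, 161]) cylinder(h = 22, r = 77);


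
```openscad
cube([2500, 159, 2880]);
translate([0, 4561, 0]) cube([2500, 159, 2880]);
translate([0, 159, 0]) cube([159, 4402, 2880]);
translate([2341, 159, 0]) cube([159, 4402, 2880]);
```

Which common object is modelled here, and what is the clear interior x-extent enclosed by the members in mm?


A house (or room) frame. The interior width is 2182 mm.

Four 2880 mm walls enclosing a rectangle with no floor or roof — a room or house frame. Outside width is 2500 mm and wall thickness is 159 mm, so the interior width is 2500 − 2 × 159 = 2182 mm.


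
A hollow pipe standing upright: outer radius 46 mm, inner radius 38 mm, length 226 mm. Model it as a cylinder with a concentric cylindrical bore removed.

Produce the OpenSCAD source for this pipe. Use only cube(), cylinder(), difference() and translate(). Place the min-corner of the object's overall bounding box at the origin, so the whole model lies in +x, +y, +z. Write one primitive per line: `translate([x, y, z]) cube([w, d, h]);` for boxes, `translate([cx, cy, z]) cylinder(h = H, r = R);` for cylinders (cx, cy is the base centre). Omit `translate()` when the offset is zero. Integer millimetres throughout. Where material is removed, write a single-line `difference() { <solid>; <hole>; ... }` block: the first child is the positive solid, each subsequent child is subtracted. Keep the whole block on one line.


difference() { translate([46, 46, 0]) cylinder(h = 226, r = 46); translate([46, 46, 0]) cylinder(h = 226, r = 38); }


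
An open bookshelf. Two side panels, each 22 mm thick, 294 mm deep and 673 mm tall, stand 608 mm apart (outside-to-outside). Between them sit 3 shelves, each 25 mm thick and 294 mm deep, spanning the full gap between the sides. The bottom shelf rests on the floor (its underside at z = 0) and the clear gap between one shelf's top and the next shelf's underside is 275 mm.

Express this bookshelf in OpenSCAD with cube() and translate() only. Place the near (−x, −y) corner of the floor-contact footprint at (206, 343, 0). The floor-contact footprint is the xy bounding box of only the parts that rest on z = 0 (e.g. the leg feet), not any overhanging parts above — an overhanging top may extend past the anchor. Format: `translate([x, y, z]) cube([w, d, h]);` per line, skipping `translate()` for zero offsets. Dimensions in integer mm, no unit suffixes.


translate([206, 343, 0]) cube([22, 294, 673]);
translate([792, 343, 0]) cube([22, 294, 673]);
translate([228, 343, 0]) cube([564, 294, 25]);
translate([228, 343, 300]) cube([564, 294, 25]);
translate([228, 343, 600]) cube([564, 294, 25]);


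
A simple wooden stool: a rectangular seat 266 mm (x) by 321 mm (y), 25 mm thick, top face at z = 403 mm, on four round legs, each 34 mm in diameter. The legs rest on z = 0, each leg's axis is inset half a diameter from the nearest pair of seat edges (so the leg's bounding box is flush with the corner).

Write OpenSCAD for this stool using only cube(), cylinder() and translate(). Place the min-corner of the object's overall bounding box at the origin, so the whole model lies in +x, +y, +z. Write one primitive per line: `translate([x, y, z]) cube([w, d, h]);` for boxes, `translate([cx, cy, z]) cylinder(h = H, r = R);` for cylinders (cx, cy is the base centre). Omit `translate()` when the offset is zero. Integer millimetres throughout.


translate([0, 0, 378]) cube([266, 321, 25]);
translate([17, 17, 0]) cylinder(h = 378, r = 17);
translate([249, 17, 0]) cylinder(h = 378, r = 17);
translate([17, 304, 0]) cylinder(h = 378, r = 17);
translate([249, 304, 0]) cylinder(h = 378, r = 17);


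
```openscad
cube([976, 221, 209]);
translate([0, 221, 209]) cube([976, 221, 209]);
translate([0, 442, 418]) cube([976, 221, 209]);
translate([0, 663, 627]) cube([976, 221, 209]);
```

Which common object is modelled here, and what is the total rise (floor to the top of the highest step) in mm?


A staircase. The total rise is 836 mm.

4 identical blocks, each offset up and back from the previous — a staircase. Each step is 209 mm tall and there are 4 of them, so the total rise is 4 × 209 = 836 mm.


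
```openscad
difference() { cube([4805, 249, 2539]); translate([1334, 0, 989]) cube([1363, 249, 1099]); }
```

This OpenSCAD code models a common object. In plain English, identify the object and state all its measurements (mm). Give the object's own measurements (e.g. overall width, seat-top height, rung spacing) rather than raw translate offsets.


A wall 4805 mm long (x), 249 mm thick (y), 2539 mm tall, with a rectangular window opening cut through it. The opening is 1363 mm wide and 1099 mm tall; its sill is at z = 989 mm and its near (−x) edge is 1334 mm from the wall's −x end. The opening passes through the full wall thickness.


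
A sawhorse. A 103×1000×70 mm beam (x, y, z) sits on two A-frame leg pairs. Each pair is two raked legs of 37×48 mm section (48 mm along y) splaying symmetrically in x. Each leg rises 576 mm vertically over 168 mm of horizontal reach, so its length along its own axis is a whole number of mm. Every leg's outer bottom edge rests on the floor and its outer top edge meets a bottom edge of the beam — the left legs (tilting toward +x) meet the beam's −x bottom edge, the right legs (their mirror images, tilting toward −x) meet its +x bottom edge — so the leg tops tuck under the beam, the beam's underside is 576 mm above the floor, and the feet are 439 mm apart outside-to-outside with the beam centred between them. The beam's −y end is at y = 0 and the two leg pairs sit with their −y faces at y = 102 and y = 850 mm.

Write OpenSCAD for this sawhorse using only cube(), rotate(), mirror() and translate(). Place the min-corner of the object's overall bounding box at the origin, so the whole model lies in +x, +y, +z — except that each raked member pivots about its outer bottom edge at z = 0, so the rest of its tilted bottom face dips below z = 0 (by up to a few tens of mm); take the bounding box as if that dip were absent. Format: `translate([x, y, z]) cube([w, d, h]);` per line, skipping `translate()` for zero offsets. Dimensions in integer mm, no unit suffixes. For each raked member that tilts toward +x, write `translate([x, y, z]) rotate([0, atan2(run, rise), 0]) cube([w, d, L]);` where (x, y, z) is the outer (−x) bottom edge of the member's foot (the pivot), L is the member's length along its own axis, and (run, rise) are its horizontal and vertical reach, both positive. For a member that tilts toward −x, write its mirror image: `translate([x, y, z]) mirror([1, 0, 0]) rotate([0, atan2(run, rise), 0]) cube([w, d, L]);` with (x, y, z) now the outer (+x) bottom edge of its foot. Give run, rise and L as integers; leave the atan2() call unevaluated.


translate([168, 0, 576]) cube([103, 1000, 70]);
translate([0, 102, 0]) rotate([0, atan2(168, 576), 0]) cube([37, 48, 600]);
translate([439, 102, 0]) mirror([1, 0, 0]) rotate([0, atan2(168, 576), 0]) cube([37, 48, 600]);
translate([0, 850, 0]) rotate([0, atan2(168, 576), 0]) cube([37, 48, 600]);
translate([439, 850, 0]) mirror([1, 0, 0]) rotate([0, atan2(168, 576), 0]) cube([37, 48, 600]);


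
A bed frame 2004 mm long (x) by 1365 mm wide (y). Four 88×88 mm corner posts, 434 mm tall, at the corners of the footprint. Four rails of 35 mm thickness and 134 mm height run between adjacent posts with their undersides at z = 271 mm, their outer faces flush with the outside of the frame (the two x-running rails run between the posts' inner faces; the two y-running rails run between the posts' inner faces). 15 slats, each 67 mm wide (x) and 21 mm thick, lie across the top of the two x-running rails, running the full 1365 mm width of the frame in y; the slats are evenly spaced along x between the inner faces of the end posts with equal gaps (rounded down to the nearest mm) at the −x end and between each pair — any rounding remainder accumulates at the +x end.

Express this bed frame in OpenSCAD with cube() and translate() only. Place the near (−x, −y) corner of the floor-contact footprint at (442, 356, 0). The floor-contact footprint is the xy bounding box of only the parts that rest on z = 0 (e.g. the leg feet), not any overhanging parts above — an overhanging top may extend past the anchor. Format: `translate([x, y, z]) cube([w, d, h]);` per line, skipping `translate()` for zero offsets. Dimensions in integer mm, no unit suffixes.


// slat z = rail_z + rail_h = 271 + 134 = 405
// slat gap = ⌊(1828 − 15·67) / 16⌋ = 51
translate([442, 356, 0]) cube([88, 88, 434]);
translate([442, 1633, 0]) cube([88, 88, 434]);
translate([2358, 356, 0]) cube([88, 88, 434]);
translate([2358, 1633, 0]) cube([88, 88, 434]);
translate([530, 356, 271]) cube([1828, 35, 134]);
translate([530, 1686, 271]) cube([1828, 35, 134]);
translate([442, 444, 271]) cube([35, 1189, 134]);
translate([2411, 444, 271]) cube([35, 1189, 134]);
translate([581, 356, 405]) cube([67, 1365, 21]);
translate([699, 356, 405]) cube([67, 1365, 21]);
translate([817, 356, 405]) cube([67, 1365, 21]);
translate([935, 356, 405]) cube([67, 1365, 21]);
translate([1053, 356, 405]) cube([67, 1365, 21]);
translate([1171, 356, 405]) cube([67, 1365, 21]);
translate([1289, 356, 405]) cube([67, 1365, 21]);
translate([1407, 356, 405]) cube([67, 1365, 21]);
translate([1525, 356, 405]) cube([67, 1365, 21]);
translate([1643, 356, 405]) cube([67, 1365, 21]);
translate([1761, 356, 405]) cube([67, 1365, 21]);
translate([1879, 356, 405]) cube([67, 1365, 21]);
translate([1997, 356, 405]) cube([67, 1365, 21]);
translate([2115, 356, 405]) cube([67, 1365, 21]);
translate([2233, 356, 405]) cube([67, 1365, 21]);


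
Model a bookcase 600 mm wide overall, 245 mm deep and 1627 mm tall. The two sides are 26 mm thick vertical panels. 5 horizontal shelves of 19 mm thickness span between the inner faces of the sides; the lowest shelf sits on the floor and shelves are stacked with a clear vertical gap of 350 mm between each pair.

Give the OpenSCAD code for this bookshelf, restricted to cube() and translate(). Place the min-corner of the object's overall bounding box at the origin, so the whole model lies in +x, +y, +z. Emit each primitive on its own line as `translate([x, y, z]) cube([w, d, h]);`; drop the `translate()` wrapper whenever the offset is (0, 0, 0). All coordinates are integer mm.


cube([26, 245, 1627]);
translate([574, 0, 0]) cube([26, 245, 1627]);
translate([26, 0, 0]) cube([548, 245, 19]);
translate([26, 0, 369]) cube([548, 245, 19]);
translate([26, 0, 738]) cube([548, 245, 19]);
translate([26, 0, 1107]) cube([548, 245, 19]);
translate([26, 0, 1476]) cube([548, 245, 19]);
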